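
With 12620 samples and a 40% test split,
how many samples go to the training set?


Test set = 12620 * 40% = 5048. Training set = 12620 - 5048 = 7572.

7572


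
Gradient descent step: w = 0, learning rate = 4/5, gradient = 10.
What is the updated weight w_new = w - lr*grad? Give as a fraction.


w_new = 0 - 4/5 * 10 = 0 - 8 = -8.

-8


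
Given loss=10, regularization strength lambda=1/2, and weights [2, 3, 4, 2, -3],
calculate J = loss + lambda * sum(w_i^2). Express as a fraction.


L2 sq norm = sum(w^2) = 42. J = 10 + 1/2 * 42 = 31.

31


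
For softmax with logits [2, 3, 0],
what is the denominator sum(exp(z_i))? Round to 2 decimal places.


Denom = e^2=7.3891 + e^3=20.0855 + e^0=1.0000. Sum = 28.4746, which rounds to 28.47.

28.47


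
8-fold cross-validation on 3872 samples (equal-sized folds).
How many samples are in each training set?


Each validation fold has 3872/8 = 484 samples. Training set = 3872 - 484 = 3388.

3388


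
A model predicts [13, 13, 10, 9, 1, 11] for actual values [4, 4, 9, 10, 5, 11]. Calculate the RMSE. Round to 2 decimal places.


MSE = 30.0000. RMSE = sqrt(30.0000) = 5.48.

5.48


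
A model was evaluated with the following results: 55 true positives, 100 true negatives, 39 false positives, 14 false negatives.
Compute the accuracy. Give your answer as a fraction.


Accuracy = (TP + TN) / (TP + TN + FP + FN) = (55 + 100) / 208 = 155/208.

155/208


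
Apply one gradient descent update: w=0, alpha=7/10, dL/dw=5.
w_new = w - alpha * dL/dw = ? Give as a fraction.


w_new = 0 - 7/10 * 5 = 0 - 7/2 = -7/2.

-7/2


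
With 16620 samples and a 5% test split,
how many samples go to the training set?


Test set = 16620 * 5% = 831. Training set = 16620 - 831 = 15789.

15789


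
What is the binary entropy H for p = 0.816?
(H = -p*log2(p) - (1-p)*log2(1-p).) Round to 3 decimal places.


H = -0.816*log2(0.816) - 0.184*log2(0.184) = 0.689.

0.689


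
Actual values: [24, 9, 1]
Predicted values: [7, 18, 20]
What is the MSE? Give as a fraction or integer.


MSE = (1/3) * ((24-7)^2=289 + (9-18)^2=81 + (1-20)^2=361). Sum = 731. MSE = 731/3.

731/3


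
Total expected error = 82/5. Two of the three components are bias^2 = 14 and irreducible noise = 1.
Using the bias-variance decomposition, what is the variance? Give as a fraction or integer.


Total error = bias^2 + variance + irreducible noise. So variance = 82/5 - 14 - 1 = 7/5.

7/5


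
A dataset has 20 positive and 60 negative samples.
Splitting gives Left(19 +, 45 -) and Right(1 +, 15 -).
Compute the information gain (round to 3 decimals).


H(parent) = 0.8113. H(left) = 0.8774, H(right) = 0.3373. Weighted = (64/80)*0.8774 + (16/80)*0.3373 = 0.7694. IG = 0.8113 - 0.7694 = 0.0419, which rounds to 0.042.

0.042


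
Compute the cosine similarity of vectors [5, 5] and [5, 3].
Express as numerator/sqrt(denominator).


dot = 40. |a|^2 = 50, |b|^2 = 34. cos = 40/sqrt(1700).

40/sqrt(1700)


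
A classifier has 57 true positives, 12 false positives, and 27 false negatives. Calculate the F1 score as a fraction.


Precision = 57/69 = 19/23. Recall = 57/84 = 19/28. F1 = 2*P*R/(P+R) = 38/51.

38/51


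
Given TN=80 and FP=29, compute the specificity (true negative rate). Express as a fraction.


Specificity = TN / (TN + FP) = 80 / 109 = 80/109.

80/109


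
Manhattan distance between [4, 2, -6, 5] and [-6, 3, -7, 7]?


d = sum of absolute differences: |4--6|=10 + |2-3|=1 + |-6--7|=1 + |5-7|=2 = 14.

14


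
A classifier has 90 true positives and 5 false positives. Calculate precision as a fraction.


Precision = TP / (TP + FP) = 90 / 95 = 18/19.

18/19


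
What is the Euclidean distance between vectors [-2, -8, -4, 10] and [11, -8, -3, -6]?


d = sqrt(sum of squared differences). (-2-11)^2=169, (-8--8)^2=0, (-4--3)^2=1, (10--6)^2=256. Sum = 426.

sqrt(426)


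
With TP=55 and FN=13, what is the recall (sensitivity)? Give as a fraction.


Recall = TP / (TP + FN) = 55 / 68 = 55/68.

55/68


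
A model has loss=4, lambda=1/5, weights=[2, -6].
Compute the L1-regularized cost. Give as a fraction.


L1 norm = sum(|w|) = 8. J = 4 + 1/5 * 8 = 28/5.

28/5


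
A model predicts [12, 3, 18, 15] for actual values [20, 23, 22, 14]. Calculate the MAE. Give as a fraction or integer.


MAE = (1/4) * (|20-12|=8 + |23-3|=20 + |22-18|=4 + |14-15|=1). Sum = 33. MAE = 33/4.

33/4


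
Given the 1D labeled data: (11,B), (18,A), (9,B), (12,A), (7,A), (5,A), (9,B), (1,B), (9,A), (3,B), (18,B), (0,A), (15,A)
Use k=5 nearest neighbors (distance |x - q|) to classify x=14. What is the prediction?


Distances: |11-14|=3, |18-14|=4, |9-14|=5, |12-14|=2, |7-14|=7, |5-14|=9, |9-14|=5, |1-14|=13, |9-14|=5, |3-14|=11, |18-14|=4, |0-14|=14, |15-14|=1. 5 nearest: (15,A), (12,A), (11,B), (18,A), (18,B). Counts: {'A': 3, 'B': 2}. Majority class: A.

A


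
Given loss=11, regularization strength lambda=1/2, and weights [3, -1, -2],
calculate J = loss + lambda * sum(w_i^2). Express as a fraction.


L2 sq norm = sum(w^2) = 14. J = 11 + 1/2 * 14 = 18.

18


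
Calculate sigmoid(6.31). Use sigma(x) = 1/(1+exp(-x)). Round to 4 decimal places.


sigma(6.31) = 1/(1+e^(-6.31)) = 1/(1+0.001818) = 1/1.001818 = 0.9982.

0.9982


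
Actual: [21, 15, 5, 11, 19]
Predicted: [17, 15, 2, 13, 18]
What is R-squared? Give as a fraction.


Mean(y) = 71/5. SS_res = 30. SS_tot = 824/5. R^2 = 1 - 30/(824/5) = 337/412.

337/412


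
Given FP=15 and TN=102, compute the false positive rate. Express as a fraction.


FPR = FP / (FP + TN) = 15 / 117 = 5/39.

5/39


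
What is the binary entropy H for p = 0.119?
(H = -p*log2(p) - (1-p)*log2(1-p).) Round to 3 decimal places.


H = -0.119*log2(0.119) - 0.881*log2(0.881) = 0.526.

0.526


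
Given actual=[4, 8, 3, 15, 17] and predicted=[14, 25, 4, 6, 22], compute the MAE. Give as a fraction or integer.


MAE = (1/5) * (|4-14|=10 + |8-25|=17 + |3-4|=1 + |15-6|=9 + |17-22|=5). Sum = 42. MAE = 42/5.

42/5


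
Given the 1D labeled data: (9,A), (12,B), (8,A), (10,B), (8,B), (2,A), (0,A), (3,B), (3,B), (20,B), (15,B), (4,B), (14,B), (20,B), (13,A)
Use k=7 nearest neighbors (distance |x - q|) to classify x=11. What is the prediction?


Distances: |9-11|=2, |12-11|=1, |8-11|=3, |10-11|=1, |8-11|=3, |2-11|=9, |0-11|=11, |3-11|=8, |3-11|=8, |20-11|=9, |15-11|=4, |4-11|=7, |14-11|=3, |20-11|=9, |13-11|=2. 7 nearest: (12,B), (10,B), (9,A), (13,A), (8,A), (8,B), (14,B). Counts: {'B': 4, 'A': 3}. Majority class: B.

B


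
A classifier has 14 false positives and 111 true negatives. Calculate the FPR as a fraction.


FPR = FP / (FP + TN) = 14 / 125 = 14/125.

14/125


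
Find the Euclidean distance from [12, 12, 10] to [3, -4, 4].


d = sqrt(sum of squared differences). (12-3)^2=81, (12--4)^2=256, (10-4)^2=36. Sum = 373.

sqrt(373)


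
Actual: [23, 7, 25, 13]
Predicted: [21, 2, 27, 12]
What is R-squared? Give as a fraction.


Mean(y) = 17. SS_res = 34. SS_tot = 216. R^2 = 1 - 34/(216) = 91/108.

91/108


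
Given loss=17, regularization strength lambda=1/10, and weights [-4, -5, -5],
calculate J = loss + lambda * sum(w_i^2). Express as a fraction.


L2 sq norm = sum(w^2) = 66. J = 17 + 1/10 * 66 = 118/5.

118/5


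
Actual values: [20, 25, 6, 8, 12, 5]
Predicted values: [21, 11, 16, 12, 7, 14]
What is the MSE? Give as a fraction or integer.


MSE = (1/6) * ((20-21)^2=1 + (25-11)^2=196 + (6-16)^2=100 + (8-12)^2=16 + (12-7)^2=25 + (5-14)^2=81). Sum = 419. MSE = 419/6.

419/6


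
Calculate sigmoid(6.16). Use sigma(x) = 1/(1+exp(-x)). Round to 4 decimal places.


sigma(6.16) = 1/(1+e^(-6.16)) = 1/(1+0.002112) = 1/1.002112 = 0.9979.

0.9979


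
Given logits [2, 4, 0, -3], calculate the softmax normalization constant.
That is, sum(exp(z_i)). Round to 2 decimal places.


Denom = e^2=7.3891 + e^4=54.5982 + e^0=1.0000 + e^-3=0.0498. Sum = 63.0371, which rounds to 63.04.

63.04


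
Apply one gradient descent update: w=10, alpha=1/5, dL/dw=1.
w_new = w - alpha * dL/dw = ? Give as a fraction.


w_new = 10 - 1/5 * 1 = 10 - 1/5 = 49/5.

49/5


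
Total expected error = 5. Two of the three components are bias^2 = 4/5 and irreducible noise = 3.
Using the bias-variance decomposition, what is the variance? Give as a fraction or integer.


Total error = bias^2 + variance + irreducible noise. So variance = 5 - 4/5 - 3 = 6/5.

6/5


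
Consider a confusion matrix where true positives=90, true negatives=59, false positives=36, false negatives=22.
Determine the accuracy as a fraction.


Accuracy = (TP + TN) / (TP + TN + FP + FN) = (90 + 59) / 207 = 149/207.

149/207


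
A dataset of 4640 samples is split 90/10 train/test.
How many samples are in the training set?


Test set = 4640 * 10% = 464. Training set = 4640 - 464 = 4176.

4176


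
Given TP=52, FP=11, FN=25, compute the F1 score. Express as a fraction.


Precision = 52/63 = 52/63. Recall = 52/77 = 52/77. F1 = 2*P*R/(P+R) = 26/35.

26/35


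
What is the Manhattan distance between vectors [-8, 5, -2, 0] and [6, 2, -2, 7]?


d = sum of absolute differences: |-8-6|=14 + |5-2|=3 + |-2--2|=0 + |0-7|=7 = 24.

24


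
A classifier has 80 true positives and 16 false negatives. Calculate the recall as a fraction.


Recall = TP / (TP + FN) = 80 / 96 = 5/6.

5/6


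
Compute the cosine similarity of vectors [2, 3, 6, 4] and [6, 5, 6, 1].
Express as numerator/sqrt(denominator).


dot = 67. |a|^2 = 65, |b|^2 = 98. cos = 67/sqrt(6370).

67/sqrt(6370)


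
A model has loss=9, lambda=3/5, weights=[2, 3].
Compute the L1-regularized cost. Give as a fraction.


L1 norm = sum(|w|) = 5. J = 9 + 3/5 * 5 = 12.

12


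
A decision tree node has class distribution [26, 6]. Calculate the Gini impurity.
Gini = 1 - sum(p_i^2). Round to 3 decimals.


Total = 32. Proportions: 26/32, 6/32. sum(p_i^2) = 0.6953. Gini = 1 - 0.6953 = 0.3047, which rounds to 0.305.

0.305


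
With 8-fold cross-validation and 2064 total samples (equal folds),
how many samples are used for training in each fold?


Each validation fold has 2064/8 = 258 samples. Training set = 2064 - 258 = 1806.

1806


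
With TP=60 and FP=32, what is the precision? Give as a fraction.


Precision = TP / (TP + FP) = 60 / 92 = 15/23.

15/23


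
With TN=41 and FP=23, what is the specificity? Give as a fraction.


Specificity = TN / (TN + FP) = 41 / 64 = 41/64.

41/64


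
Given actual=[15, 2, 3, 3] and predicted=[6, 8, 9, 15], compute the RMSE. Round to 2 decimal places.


MSE = 74.2500. RMSE = sqrt(74.2500) = 8.62.

8.62


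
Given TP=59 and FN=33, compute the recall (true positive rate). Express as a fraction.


Recall = TP / (TP + FN) = 59 / 92 = 59/92.

59/92


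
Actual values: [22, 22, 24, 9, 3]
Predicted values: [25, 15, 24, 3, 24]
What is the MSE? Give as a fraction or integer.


MSE = (1/5) * ((22-25)^2=9 + (22-15)^2=49 + (24-24)^2=0 + (9-3)^2=36 + (3-24)^2=441). Sum = 535. MSE = 107.

107


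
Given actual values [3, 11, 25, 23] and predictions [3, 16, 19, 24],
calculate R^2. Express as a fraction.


Mean(y) = 31/2. SS_res = 62. SS_tot = 323. R^2 = 1 - 62/(323) = 261/323.

261/323


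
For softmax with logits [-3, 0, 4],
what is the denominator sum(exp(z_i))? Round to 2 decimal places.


Denom = e^-3=0.0498 + e^0=1.0000 + e^4=54.5982. Sum = 55.6480, which rounds to 55.65.

55.65


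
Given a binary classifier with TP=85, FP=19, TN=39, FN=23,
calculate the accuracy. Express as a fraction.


Accuracy = (TP + TN) / (TP + TN + FP + FN) = (85 + 39) / 166 = 62/83.

62/83


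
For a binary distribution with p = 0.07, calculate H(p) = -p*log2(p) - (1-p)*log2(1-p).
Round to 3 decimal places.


H = -0.07*log2(0.07) - 0.93*log2(0.93) = 0.366.

0.366


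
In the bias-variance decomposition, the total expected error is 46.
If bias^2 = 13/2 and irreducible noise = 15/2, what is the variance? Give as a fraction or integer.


Total error = bias^2 + variance + irreducible noise. So variance = 46 - 13/2 - 15/2 = 32.

32


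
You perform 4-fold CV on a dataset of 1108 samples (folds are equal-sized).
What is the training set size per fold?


Each validation fold has 1108/4 = 277 samples. Training set = 1108 - 277 = 831.

831


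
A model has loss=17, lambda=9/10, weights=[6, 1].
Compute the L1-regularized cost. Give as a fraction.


L1 norm = sum(|w|) = 7. J = 17 + 9/10 * 7 = 233/10.

233/10


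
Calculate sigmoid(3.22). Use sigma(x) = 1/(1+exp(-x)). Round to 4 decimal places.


sigma(3.22) = 1/(1+e^(-3.22)) = 1/(1+0.039955) = 1/1.039955 = 0.9616.

0.9616


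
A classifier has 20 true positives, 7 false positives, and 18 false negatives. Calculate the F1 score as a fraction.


Precision = 20/27 = 20/27. Recall = 20/38 = 10/19. F1 = 2*P*R/(P+R) = 8/13.

8/13


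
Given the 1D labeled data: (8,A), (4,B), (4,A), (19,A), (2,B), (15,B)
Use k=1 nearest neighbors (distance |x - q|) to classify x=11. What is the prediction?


Distances: |8-11|=3, |4-11|=7, |4-11|=7, |19-11|=8, |2-11|=9, |15-11|=4. 1 nearest: (8,A). Counts: {'A': 1}. Majority class: A.

A


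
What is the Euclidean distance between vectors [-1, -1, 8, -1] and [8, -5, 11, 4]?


d = sqrt(sum of squared differences). (-1-8)^2=81, (-1--5)^2=16, (8-11)^2=9, (-1-4)^2=25. Sum = 131.

sqrt(131)


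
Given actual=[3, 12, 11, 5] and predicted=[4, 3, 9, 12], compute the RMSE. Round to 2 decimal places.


MSE = 33.7500. RMSE = sqrt(33.7500) = 5.81.

5.81


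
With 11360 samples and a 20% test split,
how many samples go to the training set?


Test set = 11360 * 20% = 2272. Training set = 11360 - 2272 = 9088.

9088


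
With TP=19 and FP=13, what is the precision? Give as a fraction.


Precision = TP / (TP + FP) = 19 / 32 = 19/32.

19/32


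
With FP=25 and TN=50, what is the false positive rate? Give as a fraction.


FPR = FP / (FP + TN) = 25 / 75 = 1/3.

1/3


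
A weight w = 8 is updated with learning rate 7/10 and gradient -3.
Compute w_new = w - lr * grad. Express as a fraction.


w_new = 8 - 7/10 * -3 = 8 - -21/10 = 101/10.

101/10


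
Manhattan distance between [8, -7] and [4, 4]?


d = sum of absolute differences: |8-4|=4 + |-7-4|=11 = 15.

15


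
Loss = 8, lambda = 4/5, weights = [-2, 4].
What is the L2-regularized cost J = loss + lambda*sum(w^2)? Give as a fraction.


L2 sq norm = sum(w^2) = 20. J = 8 + 4/5 * 20 = 24.

24


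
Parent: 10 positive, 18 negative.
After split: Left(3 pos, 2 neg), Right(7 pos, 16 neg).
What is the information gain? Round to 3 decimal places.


H(parent) = 0.9403. H(left) = 0.9710, H(right) = 0.8865. Weighted = (5/28)*0.9710 + (23/28)*0.8865 = 0.9016. IG = 0.9403 - 0.9016 = 0.0387, which rounds to 0.039.

0.039


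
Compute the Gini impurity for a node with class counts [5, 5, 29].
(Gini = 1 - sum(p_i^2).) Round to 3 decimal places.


Total = 39. Proportions: 5/39, 5/39, 29/39. sum(p_i^2) = 0.5858. Gini = 1 - 0.5858 = 0.4142, which rounds to 0.414.

0.414


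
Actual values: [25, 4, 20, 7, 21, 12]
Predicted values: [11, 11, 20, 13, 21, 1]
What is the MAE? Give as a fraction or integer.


MAE = (1/6) * (|25-11|=14 + |4-11|=7 + |20-20|=0 + |7-13|=6 + |21-21|=0 + |12-1|=11). Sum = 38. MAE = 19/3.

19/3


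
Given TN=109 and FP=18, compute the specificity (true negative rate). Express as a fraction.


Specificity = TN / (TN + FP) = 109 / 127 = 109/127.

109/127


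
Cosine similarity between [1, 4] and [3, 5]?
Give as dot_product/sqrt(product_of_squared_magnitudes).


dot = 23. |a|^2 = 17, |b|^2 = 34. cos = 23/sqrt(578).

23/sqrt(578)


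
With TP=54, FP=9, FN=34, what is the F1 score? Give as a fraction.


Precision = 54/63 = 6/7. Recall = 54/88 = 27/44. F1 = 2*P*R/(P+R) = 108/151.

108/151


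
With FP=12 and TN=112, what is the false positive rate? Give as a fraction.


FPR = FP / (FP + TN) = 12 / 124 = 3/31.

3/31


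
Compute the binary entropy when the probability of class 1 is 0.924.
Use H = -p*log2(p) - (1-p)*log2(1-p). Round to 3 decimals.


H = -0.924*log2(0.924) - 0.076*log2(0.076) = 0.388.

0.388


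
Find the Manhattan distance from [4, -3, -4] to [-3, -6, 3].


d = sum of absolute differences: |4--3|=7 + |-3--6|=3 + |-4-3|=7 = 17.

17


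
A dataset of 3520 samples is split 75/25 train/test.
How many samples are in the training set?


Test set = 3520 * 25% = 880. Training set = 3520 - 880 = 2640.

2640


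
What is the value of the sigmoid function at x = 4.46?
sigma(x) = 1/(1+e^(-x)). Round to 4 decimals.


sigma(4.46) = 1/(1+e^(-4.46)) = 1/(1+0.011562) = 1/1.011562 = 0.9886.

0.9886


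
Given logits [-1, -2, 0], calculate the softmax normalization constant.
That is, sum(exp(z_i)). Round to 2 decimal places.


Denom = e^-1=0.3679 + e^-2=0.1353 + e^0=1.0000. Sum = 1.5032, which rounds to 1.50.

1.50


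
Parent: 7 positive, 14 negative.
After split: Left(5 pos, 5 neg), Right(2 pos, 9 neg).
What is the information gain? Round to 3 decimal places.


H(parent) = 0.9183. H(left) = 1.0000, H(right) = 0.6840. Weighted = (10/21)*1.0000 + (11/21)*0.6840 = 0.8345. IG = 0.9183 - 0.8345 = 0.0838, which rounds to 0.084.

0.084


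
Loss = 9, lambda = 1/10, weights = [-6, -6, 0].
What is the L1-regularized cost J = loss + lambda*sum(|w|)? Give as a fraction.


L1 norm = sum(|w|) = 12. J = 9 + 1/10 * 12 = 51/5.

51/5


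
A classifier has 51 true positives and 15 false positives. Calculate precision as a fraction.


Precision = TP / (TP + FP) = 51 / 66 = 17/22.

17/22


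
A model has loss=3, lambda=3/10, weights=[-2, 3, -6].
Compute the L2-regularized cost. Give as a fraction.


L2 sq norm = sum(w^2) = 49. J = 3 + 3/10 * 49 = 177/10.

177/10


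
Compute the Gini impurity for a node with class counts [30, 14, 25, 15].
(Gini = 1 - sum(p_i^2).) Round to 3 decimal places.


Total = 84. Proportions: 30/84, 14/84, 25/84, 15/84. sum(p_i^2) = 0.2758. Gini = 1 - 0.2758 = 0.7242, which rounds to 0.724.

0.724


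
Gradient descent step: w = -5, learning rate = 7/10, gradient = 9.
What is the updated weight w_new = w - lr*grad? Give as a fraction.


w_new = -5 - 7/10 * 9 = -5 - 63/10 = -113/10.

-113/10


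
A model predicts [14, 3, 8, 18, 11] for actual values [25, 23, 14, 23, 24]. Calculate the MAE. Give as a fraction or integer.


MAE = (1/5) * (|25-14|=11 + |23-3|=20 + |14-8|=6 + |23-18|=5 + |24-11|=13). Sum = 55. MAE = 11.

11


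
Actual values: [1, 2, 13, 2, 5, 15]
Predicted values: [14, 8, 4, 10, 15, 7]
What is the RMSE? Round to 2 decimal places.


MSE = 85.6667. RMSE = sqrt(85.6667) = 9.26.

9.26


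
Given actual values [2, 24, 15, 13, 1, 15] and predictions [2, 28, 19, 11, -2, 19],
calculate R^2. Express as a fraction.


Mean(y) = 35/3. SS_res = 61. SS_tot = 1150/3. R^2 = 1 - 61/(1150/3) = 967/1150.

967/1150


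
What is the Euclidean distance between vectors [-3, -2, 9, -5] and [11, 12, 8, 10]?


d = sqrt(sum of squared differences). (-3-11)^2=196, (-2-12)^2=196, (9-8)^2=1, (-5-10)^2=225. Sum = 618.

sqrt(618)


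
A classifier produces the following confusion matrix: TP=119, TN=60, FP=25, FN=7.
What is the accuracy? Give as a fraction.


Accuracy = (TP + TN) / (TP + TN + FP + FN) = (119 + 60) / 211 = 179/211.

179/211


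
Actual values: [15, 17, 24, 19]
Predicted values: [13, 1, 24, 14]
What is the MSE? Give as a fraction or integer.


MSE = (1/4) * ((15-13)^2=4 + (17-1)^2=256 + (24-24)^2=0 + (19-14)^2=25). Sum = 285. MSE = 285/4.

285/4


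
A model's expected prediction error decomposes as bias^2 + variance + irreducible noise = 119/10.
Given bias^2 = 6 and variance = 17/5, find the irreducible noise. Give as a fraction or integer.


Total error = bias^2 + variance + irreducible noise. So irreducible noise = 119/10 - 6 - 17/5 = 5/2.

5/2


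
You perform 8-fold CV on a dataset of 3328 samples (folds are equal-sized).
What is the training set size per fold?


Each validation fold has 3328/8 = 416 samples. Training set = 3328 - 416 = 2912.

2912


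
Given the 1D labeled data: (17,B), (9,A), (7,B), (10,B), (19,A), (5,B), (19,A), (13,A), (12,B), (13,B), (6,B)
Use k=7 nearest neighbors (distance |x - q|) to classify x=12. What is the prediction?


Distances: |17-12|=5, |9-12|=3, |7-12|=5, |10-12|=2, |19-12|=7, |5-12|=7, |19-12|=7, |13-12|=1, |12-12|=0, |13-12|=1, |6-12|=6. 7 nearest: (12,B), (13,A), (13,B), (10,B), (9,A), (17,B), (7,B). Counts: {'B': 5, 'A': 2}. Majority class: B.

B


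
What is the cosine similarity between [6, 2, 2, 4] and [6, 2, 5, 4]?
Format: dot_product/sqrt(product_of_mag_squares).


dot = 66. |a|^2 = 60, |b|^2 = 81. cos = 66/sqrt(4860).

66/sqrt(4860)


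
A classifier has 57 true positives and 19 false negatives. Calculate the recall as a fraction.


Recall = TP / (TP + FN) = 57 / 76 = 3/4.

3/4


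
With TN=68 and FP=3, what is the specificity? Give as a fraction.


Specificity = TN / (TN + FP) = 68 / 71 = 68/71.

68/71


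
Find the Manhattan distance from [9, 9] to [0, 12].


d = sum of absolute differences: |9-0|=9 + |9-12|=3 = 12.

12


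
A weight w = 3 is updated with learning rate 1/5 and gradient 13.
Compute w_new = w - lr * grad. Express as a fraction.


w_new = 3 - 1/5 * 13 = 3 - 13/5 = 2/5.

2/5


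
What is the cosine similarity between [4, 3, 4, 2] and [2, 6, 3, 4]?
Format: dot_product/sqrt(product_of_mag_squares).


dot = 46. |a|^2 = 45, |b|^2 = 65. cos = 46/sqrt(2925).

46/sqrt(2925)


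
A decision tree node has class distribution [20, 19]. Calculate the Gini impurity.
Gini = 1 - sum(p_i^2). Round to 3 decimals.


Total = 39. Proportions: 20/39, 19/39. sum(p_i^2) = 0.5003. Gini = 1 - 0.5003 = 0.4997, which rounds to 0.500.

0.500


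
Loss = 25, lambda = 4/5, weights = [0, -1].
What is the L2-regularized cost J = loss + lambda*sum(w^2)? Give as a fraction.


L2 sq norm = sum(w^2) = 1. J = 25 + 4/5 * 1 = 129/5.

129/5


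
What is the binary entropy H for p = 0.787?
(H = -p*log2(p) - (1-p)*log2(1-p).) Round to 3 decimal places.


H = -0.787*log2(0.787) - 0.213*log2(0.213) = 0.747.

0.747


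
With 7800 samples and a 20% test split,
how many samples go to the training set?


Test set = 7800 * 20% = 1560. Training set = 7800 - 1560 = 6240.

6240


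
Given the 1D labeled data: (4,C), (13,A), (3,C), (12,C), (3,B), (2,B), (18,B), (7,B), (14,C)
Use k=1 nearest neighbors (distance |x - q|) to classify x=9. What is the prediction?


Distances: |4-9|=5, |13-9|=4, |3-9|=6, |12-9|=3, |3-9|=6, |2-9|=7, |18-9|=9, |7-9|=2, |14-9|=5. 1 nearest: (7,B). Counts: {'B': 1}. Majority class: B.

B


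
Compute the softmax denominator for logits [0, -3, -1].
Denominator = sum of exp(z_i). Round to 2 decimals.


Denom = e^0=1.0000 + e^-3=0.0498 + e^-1=0.3679. Sum = 1.4177, which rounds to 1.42.

1.42


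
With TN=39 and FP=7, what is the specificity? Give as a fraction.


Specificity = TN / (TN + FP) = 39 / 46 = 39/46.

39/46


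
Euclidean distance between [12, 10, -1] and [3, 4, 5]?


d = sqrt(sum of squared differences). (12-3)^2=81, (10-4)^2=36, (-1-5)^2=36. Sum = 153.

sqrt(153)


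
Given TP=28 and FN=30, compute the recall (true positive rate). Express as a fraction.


Recall = TP / (TP + FN) = 28 / 58 = 14/29.

14/29


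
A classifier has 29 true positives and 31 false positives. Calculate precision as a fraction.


Precision = TP / (TP + FP) = 29 / 60 = 29/60.

29/60


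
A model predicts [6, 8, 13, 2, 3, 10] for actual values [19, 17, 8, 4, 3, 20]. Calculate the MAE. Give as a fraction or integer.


MAE = (1/6) * (|19-6|=13 + |17-8|=9 + |8-13|=5 + |4-2|=2 + |3-3|=0 + |20-10|=10). Sum = 39. MAE = 13/2.

13/2


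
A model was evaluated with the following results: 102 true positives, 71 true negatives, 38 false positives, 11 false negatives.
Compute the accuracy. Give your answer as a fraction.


Accuracy = (TP + TN) / (TP + TN + FP + FN) = (102 + 71) / 222 = 173/222.

173/222


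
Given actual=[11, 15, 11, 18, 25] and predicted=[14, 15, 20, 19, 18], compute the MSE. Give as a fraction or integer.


MSE = (1/5) * ((11-14)^2=9 + (15-15)^2=0 + (11-20)^2=81 + (18-19)^2=1 + (25-18)^2=49). Sum = 140. MSE = 28.

28


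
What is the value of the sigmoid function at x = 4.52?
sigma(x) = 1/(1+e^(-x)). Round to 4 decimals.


sigma(4.52) = 1/(1+e^(-4.52)) = 1/(1+0.010889) = 1/1.010889 = 0.9892.

0.9892


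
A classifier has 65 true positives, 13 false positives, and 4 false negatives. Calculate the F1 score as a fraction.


Precision = 65/78 = 5/6. Recall = 65/69 = 65/69. F1 = 2*P*R/(P+R) = 130/147.

130/147


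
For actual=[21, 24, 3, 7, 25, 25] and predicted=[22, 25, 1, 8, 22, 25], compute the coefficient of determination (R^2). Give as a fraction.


Mean(y) = 35/2. SS_res = 16. SS_tot = 975/2. R^2 = 1 - 16/(975/2) = 943/975.

943/975


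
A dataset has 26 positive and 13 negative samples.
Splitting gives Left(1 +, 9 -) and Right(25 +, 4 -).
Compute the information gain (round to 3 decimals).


H(parent) = 0.9183. H(left) = 0.4690, H(right) = 0.5788. Weighted = (10/39)*0.4690 + (29/39)*0.5788 = 0.5506. IG = 0.9183 - 0.5506 = 0.3677, which rounds to 0.368.

0.368


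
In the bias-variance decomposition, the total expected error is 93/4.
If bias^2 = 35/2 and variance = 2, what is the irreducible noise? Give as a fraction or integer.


Total error = bias^2 + variance + irreducible noise. So irreducible noise = 93/4 - 35/2 - 2 = 15/4.

15/4


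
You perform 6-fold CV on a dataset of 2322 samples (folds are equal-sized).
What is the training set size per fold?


Each validation fold has 2322/6 = 387 samples. Training set = 2322 - 387 = 1935.

1935


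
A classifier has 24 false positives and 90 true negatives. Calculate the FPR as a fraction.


FPR = FP / (FP + TN) = 24 / 114 = 4/19.

4/19


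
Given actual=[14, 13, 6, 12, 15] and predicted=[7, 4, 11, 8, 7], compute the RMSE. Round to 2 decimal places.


MSE = 47.0000. RMSE = sqrt(47.0000) = 6.86.

6.86


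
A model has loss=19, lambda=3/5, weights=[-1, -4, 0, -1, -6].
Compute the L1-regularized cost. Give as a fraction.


L1 norm = sum(|w|) = 12. J = 19 + 3/5 * 12 = 131/5.

131/5


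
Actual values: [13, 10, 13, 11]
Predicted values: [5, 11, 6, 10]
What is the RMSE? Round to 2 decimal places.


MSE = 28.7500. RMSE = sqrt(28.7500) = 5.36.

5.36


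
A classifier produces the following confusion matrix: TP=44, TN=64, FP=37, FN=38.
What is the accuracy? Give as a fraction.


Accuracy = (TP + TN) / (TP + TN + FP + FN) = (44 + 64) / 183 = 36/61.

36/61


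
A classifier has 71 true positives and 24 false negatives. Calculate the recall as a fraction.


Recall = TP / (TP + FN) = 71 / 95 = 71/95.

71/95


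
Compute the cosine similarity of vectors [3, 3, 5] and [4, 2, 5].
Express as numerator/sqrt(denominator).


dot = 43. |a|^2 = 43, |b|^2 = 45. cos = 43/sqrt(1935).

43/sqrt(1935)


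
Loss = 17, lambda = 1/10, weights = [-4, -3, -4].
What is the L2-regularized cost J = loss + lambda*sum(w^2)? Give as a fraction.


L2 sq norm = sum(w^2) = 41. J = 17 + 1/10 * 41 = 211/10.

211/10


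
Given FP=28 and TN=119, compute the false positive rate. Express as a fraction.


FPR = FP / (FP + TN) = 28 / 147 = 4/21.

4/21


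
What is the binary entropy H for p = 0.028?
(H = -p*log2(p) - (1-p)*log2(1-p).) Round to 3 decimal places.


H = -0.028*log2(0.028) - 0.972*log2(0.972) = 0.184.

0.184


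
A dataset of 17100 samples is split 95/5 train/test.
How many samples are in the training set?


Test set = 17100 * 5% = 855. Training set = 17100 - 855 = 16245.

16245


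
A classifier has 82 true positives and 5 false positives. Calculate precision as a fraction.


Precision = TP / (TP + FP) = 82 / 87 = 82/87.

82/87


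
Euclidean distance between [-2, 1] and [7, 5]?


d = sqrt(sum of squared differences). (-2-7)^2=81, (1-5)^2=16. Sum = 97.

sqrt(97)


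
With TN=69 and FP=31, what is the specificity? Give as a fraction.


Specificity = TN / (TN + FP) = 69 / 100 = 69/100.

69/100


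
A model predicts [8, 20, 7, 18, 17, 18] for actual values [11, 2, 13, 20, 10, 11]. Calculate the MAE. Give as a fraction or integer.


MAE = (1/6) * (|11-8|=3 + |2-20|=18 + |13-7|=6 + |20-18|=2 + |10-17|=7 + |11-18|=7). Sum = 43. MAE = 43/6.

43/6


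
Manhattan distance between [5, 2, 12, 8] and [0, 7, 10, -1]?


d = sum of absolute differences: |5-0|=5 + |2-7|=5 + |12-10|=2 + |8--1|=9 = 21.

21


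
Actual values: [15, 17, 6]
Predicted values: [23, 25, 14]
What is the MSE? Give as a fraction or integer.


MSE = (1/3) * ((15-23)^2=64 + (17-25)^2=64 + (6-14)^2=64). Sum = 192. MSE = 64.

64


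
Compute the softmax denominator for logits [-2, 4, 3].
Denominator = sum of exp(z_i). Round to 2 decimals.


Denom = e^-2=0.1353 + e^4=54.5982 + e^3=20.0855. Sum = 74.8190, which rounds to 74.82.

74.82


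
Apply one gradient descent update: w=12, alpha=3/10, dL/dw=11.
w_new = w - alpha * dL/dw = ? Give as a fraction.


w_new = 12 - 3/10 * 11 = 12 - 33/10 = 87/10.

87/10


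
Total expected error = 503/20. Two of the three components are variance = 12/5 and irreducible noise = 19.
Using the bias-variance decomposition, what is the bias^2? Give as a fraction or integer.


Total error = bias^2 + variance + irreducible noise. So bias^2 = 503/20 - 12/5 - 19 = 15/4.

15/4


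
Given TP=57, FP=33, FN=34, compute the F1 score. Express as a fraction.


Precision = 57/90 = 19/30. Recall = 57/91 = 57/91. F1 = 2*P*R/(P+R) = 114/181.

114/181


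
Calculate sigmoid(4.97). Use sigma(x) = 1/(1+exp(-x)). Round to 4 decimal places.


sigma(4.97) = 1/(1+e^(-4.97)) = 1/(1+0.006943) = 1/1.006943 = 0.9931.

0.9931


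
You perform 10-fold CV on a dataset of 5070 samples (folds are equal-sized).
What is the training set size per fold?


Each validation fold has 5070/10 = 507 samples. Training set = 5070 - 507 = 4563.

4563


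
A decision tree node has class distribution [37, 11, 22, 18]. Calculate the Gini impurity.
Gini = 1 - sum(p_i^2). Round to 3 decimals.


Total = 88. Proportions: 37/88, 11/88, 22/88, 18/88. sum(p_i^2) = 0.2967. Gini = 1 - 0.2967 = 0.7033, which rounds to 0.703.

0.703


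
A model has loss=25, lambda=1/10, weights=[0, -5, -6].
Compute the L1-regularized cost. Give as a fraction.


L1 norm = sum(|w|) = 11. J = 25 + 1/10 * 11 = 261/10.

261/10


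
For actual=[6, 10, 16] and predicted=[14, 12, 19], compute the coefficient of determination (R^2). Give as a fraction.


Mean(y) = 32/3. SS_res = 77. SS_tot = 152/3. R^2 = 1 - 77/(152/3) = -79/152.

-79/152


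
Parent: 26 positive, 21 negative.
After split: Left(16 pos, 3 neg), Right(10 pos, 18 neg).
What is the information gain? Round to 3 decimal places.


H(parent) = 0.9918. H(left) = 0.6292, H(right) = 0.9403. Weighted = (19/47)*0.6292 + (28/47)*0.9403 = 0.8145. IG = 0.9918 - 0.8145 = 0.1773, which rounds to 0.177.

0.177


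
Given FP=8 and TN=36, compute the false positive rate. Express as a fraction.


FPR = FP / (FP + TN) = 8 / 44 = 2/11.

2/11


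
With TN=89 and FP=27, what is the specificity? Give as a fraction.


Specificity = TN / (TN + FP) = 89 / 116 = 89/116.

89/116


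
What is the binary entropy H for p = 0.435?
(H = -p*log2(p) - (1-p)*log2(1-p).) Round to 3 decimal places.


H = -0.435*log2(0.435) - 0.565*log2(0.565) = 0.988.

0.988


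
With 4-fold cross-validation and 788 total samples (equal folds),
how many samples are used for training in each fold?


Each validation fold has 788/4 = 197 samples. Training set = 788 - 197 = 591.

591


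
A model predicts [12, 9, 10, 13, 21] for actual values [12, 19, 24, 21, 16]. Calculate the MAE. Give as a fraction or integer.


MAE = (1/5) * (|12-12|=0 + |19-9|=10 + |24-10|=14 + |21-13|=8 + |16-21|=5). Sum = 37. MAE = 37/5.

37/5


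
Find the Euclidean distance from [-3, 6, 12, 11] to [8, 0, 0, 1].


d = sqrt(sum of squared differences). (-3-8)^2=121, (6-0)^2=36, (12-0)^2=144, (11-1)^2=100. Sum = 401.

sqrt(401)


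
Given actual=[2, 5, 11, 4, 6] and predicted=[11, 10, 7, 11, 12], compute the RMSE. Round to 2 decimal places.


MSE = 41.4000. RMSE = sqrt(41.4000) = 6.43.

6.43


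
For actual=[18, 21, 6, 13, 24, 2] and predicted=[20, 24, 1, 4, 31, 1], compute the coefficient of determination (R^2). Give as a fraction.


Mean(y) = 14. SS_res = 169. SS_tot = 374. R^2 = 1 - 169/(374) = 205/374.

205/374


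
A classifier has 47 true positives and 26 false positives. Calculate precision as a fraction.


Precision = TP / (TP + FP) = 47 / 73 = 47/73.

47/73


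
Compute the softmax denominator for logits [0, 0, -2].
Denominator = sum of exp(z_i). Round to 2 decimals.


Denom = e^0=1.0000 + e^0=1.0000 + e^-2=0.1353. Sum = 2.1353, which rounds to 2.14.

2.14


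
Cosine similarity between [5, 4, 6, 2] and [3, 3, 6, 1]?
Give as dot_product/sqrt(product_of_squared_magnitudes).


dot = 65. |a|^2 = 81, |b|^2 = 55. cos = 65/sqrt(4455).

65/sqrt(4455)


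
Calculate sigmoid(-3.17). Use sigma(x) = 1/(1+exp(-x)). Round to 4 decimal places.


sigma(-3.17) = 1/(1+e^(3.17)) = 1/(1+23.807484) = 1/24.807484 = 0.0403.

0.0403


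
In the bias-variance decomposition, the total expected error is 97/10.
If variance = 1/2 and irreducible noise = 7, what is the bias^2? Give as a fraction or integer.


Total error = bias^2 + variance + irreducible noise. So bias^2 = 97/10 - 1/2 - 7 = 11/5.

11/5


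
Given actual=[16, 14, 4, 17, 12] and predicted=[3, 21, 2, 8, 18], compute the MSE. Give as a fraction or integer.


MSE = (1/5) * ((16-3)^2=169 + (14-21)^2=49 + (4-2)^2=4 + (17-8)^2=81 + (12-18)^2=36). Sum = 339. MSE = 339/5.

339/5


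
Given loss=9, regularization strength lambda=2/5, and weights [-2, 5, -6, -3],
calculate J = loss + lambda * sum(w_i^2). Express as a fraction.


L2 sq norm = sum(w^2) = 74. J = 9 + 2/5 * 74 = 193/5.

193/5


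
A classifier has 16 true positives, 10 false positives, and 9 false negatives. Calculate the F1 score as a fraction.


Precision = 16/26 = 8/13. Recall = 16/25 = 16/25. F1 = 2*P*R/(P+R) = 32/51.

32/51


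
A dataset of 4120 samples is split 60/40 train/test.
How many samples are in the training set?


Test set = 4120 * 40% = 1648. Training set = 4120 - 1648 = 2472.

2472


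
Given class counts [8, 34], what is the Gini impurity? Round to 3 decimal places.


Total = 42. Proportions: 8/42, 34/42. sum(p_i^2) = 0.6916. Gini = 1 - 0.6916 = 0.3084, which rounds to 0.308.

0.308


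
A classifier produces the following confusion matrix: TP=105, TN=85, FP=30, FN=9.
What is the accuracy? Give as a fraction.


Accuracy = (TP + TN) / (TP + TN + FP + FN) = (105 + 85) / 229 = 190/229.

190/229


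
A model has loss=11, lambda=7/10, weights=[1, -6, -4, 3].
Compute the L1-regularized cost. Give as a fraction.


L1 norm = sum(|w|) = 14. J = 11 + 7/10 * 14 = 104/5.

104/5


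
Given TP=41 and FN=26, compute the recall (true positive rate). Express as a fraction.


Recall = TP / (TP + FN) = 41 / 67 = 41/67.

41/67


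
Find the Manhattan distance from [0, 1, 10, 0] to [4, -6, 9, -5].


d = sum of absolute differences: |0-4|=4 + |1--6|=7 + |10-9|=1 + |0--5|=5 = 17.

17


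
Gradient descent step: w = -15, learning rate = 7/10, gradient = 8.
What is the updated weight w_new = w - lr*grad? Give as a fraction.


w_new = -15 - 7/10 * 8 = -15 - 28/5 = -103/5.

-103/5


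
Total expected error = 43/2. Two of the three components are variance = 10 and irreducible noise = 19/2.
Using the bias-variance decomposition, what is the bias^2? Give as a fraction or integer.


Total error = bias^2 + variance + irreducible noise. So bias^2 = 43/2 - 10 - 19/2 = 2.

2


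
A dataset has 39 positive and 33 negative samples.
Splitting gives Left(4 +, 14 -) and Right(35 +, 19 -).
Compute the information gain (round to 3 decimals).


H(parent) = 0.9950. H(left) = 0.7642, H(right) = 0.9357. Weighted = (18/72)*0.7642 + (54/72)*0.9357 = 0.8928. IG = 0.9950 - 0.8928 = 0.1022, which rounds to 0.102.

0.102


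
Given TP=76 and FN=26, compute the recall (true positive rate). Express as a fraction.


Recall = TP / (TP + FN) = 76 / 102 = 38/51.

38/51


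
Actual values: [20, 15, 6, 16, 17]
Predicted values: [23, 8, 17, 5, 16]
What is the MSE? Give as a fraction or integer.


MSE = (1/5) * ((20-23)^2=9 + (15-8)^2=49 + (6-17)^2=121 + (16-5)^2=121 + (17-16)^2=1). Sum = 301. MSE = 301/5.

301/5


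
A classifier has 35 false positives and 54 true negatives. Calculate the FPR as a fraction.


FPR = FP / (FP + TN) = 35 / 89 = 35/89.

35/89


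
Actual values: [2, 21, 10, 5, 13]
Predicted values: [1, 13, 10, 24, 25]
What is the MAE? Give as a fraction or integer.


MAE = (1/5) * (|2-1|=1 + |21-13|=8 + |10-10|=0 + |5-24|=19 + |13-25|=12). Sum = 40. MAE = 8.

8


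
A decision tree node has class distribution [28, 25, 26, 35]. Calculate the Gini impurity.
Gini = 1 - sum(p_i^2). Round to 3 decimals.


Total = 114. Proportions: 28/114, 25/114, 26/114, 35/114. sum(p_i^2) = 0.2547. Gini = 1 - 0.2547 = 0.7453, which rounds to 0.745.

0.745


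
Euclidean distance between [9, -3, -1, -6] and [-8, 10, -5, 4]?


d = sqrt(sum of squared differences). (9--8)^2=289, (-3-10)^2=169, (-1--5)^2=16, (-6-4)^2=100. Sum = 574.

sqrt(574)


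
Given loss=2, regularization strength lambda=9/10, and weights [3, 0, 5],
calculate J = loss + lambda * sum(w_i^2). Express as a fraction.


L2 sq norm = sum(w^2) = 34. J = 2 + 9/10 * 34 = 163/5.

163/5


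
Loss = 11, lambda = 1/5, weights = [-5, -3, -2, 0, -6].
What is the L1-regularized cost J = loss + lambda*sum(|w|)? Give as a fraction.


L1 norm = sum(|w|) = 16. J = 11 + 1/5 * 16 = 71/5.

71/5


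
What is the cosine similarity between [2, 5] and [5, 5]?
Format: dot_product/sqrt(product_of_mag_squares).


dot = 35. |a|^2 = 29, |b|^2 = 50. cos = 35/sqrt(1450).

35/sqrt(1450)


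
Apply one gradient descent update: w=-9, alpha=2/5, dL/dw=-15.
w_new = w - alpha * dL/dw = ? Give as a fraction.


w_new = -9 - 2/5 * -15 = -9 - -6 = -3.

-3


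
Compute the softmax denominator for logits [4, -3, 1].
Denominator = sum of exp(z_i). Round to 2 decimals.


Denom = e^4=54.5982 + e^-3=0.0498 + e^1=2.7183. Sum = 57.3663, which rounds to 57.37.

57.37


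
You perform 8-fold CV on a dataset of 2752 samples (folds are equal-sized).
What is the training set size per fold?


Each validation fold has 2752/8 = 344 samples. Training set = 2752 - 344 = 2408.

2408


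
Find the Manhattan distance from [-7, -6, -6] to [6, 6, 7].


d = sum of absolute differences: |-7-6|=13 + |-6-6|=12 + |-6-7|=13 = 38.

38


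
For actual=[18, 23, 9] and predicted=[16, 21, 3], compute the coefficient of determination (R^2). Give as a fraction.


Mean(y) = 50/3. SS_res = 44. SS_tot = 302/3. R^2 = 1 - 44/(302/3) = 85/151.

85/151


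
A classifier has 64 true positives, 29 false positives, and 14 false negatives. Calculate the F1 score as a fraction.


Precision = 64/93 = 64/93. Recall = 64/78 = 32/39. F1 = 2*P*R/(P+R) = 128/171.

128/171


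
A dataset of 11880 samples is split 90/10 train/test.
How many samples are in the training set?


Test set = 11880 * 10% = 1188. Training set = 11880 - 1188 = 10692.

10692


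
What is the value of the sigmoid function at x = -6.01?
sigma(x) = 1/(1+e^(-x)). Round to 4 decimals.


sigma(-6.01) = 1/(1+e^(6.01)) = 1/(1+407.483320) = 1/408.483320 = 0.0024.

0.0024
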